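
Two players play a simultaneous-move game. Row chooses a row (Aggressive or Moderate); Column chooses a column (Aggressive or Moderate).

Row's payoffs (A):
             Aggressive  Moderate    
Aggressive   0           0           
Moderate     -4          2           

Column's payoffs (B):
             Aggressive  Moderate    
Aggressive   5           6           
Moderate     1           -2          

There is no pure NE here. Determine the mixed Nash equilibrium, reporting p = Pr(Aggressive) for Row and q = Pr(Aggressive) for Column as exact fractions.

In a mixed NE each player is indifferent between their pure strategies, so the opponent's mix sets the indifference.
Column indifferent between Aggressive and Moderate: p·5 + (1−p)·1 = p·6 + (1−p)·(-2) ⟹ 1 + 4p = (-2) + 8p ⟹ p = 3/4.
Row indifferent between Aggressive and Moderate: q·0 + (1−q)·0 = q·(-4) + (1−q)·2 ⟹ 0 + 0q = 2 + (-6)q ⟹ q = 1/3.

p = 3/4, q = 1/3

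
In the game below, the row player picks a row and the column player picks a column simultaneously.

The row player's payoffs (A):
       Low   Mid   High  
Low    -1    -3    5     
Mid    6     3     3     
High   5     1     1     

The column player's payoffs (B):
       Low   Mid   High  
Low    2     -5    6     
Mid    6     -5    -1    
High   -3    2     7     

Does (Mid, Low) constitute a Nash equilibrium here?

Yes

Holding the column player at Low: the row player gets 6 from Mid, versus -1 from Low, 5 from High. No profitable deviation for the row player.
Holding the row player at Mid: the column player gets 6 from Low, versus -5 from Mid, -1 from High. No profitable deviation for the column player either.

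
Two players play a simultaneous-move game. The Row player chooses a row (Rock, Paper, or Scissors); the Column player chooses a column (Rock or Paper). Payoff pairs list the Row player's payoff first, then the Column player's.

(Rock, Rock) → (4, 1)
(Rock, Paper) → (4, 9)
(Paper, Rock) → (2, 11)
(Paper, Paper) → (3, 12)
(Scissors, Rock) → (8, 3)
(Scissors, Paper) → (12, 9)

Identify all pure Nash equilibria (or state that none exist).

(Scissors, Paper)

A profile is a Nash equilibrium when each player is best-responding to the other.
The Row player's best responses — vs Rock: Scissors (payoff 8); vs Paper: Scissors (payoff 12).
The Column player's best responses — vs Rock: Paper (payoff 9); vs Paper: Paper (payoff 12); vs Scissors: Paper (payoff 9).
The only mutual best response is (Scissors, Paper); neither player gains by switching there.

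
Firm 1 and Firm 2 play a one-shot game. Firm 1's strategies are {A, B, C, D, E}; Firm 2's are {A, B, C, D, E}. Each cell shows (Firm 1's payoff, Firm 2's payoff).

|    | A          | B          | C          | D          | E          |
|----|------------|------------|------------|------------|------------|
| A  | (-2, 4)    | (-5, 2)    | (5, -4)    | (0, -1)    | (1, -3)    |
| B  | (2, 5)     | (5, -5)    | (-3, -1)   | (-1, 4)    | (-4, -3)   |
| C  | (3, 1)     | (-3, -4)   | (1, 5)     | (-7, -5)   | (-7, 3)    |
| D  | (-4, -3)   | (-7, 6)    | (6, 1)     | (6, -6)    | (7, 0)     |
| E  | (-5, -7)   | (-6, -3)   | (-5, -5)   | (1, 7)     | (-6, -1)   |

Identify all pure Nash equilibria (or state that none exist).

There is no pure-strategy Nash equilibrium

Check mutual best responses: a cell is a NE iff neither player can gain by unilaterally deviating.
Firm 1's best responses — vs A: C (payoff 3); vs B: B (payoff 5); vs C: D (payoff 6); vs D: D (payoff 6); vs E: D (payoff 7).
Firm 2's best responses — vs A: A (payoff 4); vs B: A (payoff 5); vs C: C (payoff 5); vs D: B (payoff 6); vs E: D (payoff 7).
No cell has both players best-responding. For instance, Firm 1's best reply to E is D, but against D Firm 2 prefers B over E.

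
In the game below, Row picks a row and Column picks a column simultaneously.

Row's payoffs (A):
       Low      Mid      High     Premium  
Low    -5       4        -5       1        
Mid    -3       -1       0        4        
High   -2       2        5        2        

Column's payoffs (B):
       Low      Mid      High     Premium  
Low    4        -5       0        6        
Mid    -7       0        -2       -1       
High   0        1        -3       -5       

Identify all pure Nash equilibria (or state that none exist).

None

A profile is a Nash equilibrium when each player is best-responding to the other.
Row's best responses — vs Low: High (payoff -2); vs Mid: Low (payoff 4); vs High: High (payoff 5); vs Premium: Mid (payoff 4).
Column's best responses — vs Low: Premium (payoff 6); vs Mid: Mid (payoff 0); vs High: Mid (payoff 1).
No cell has both players best-responding. For instance, Row's best reply to Premium is Mid, but against Mid Column prefers Mid over Premium.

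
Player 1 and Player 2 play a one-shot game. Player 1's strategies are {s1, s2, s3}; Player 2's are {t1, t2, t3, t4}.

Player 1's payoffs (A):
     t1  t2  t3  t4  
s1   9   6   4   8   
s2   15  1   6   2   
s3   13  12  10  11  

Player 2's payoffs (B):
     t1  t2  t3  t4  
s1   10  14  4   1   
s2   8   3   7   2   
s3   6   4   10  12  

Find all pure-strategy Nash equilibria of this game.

(s2, t1) and (s3, t4)

Find each player's best response to every opponent strategy; NE are the intersections.
Player 1's best responses — vs t1: s2 (payoff 15); vs t2: s3 (payoff 12); vs t3: s3 (payoff 10); vs t4: s3 (payoff 11).
Player 2's best responses — vs s1: t2 (payoff 14); vs s2: t1 (payoff 8); vs s3: t4 (payoff 12).
Mutual best responses occur at (s2, t1) and (s3, t4); at each, neither player gains by switching.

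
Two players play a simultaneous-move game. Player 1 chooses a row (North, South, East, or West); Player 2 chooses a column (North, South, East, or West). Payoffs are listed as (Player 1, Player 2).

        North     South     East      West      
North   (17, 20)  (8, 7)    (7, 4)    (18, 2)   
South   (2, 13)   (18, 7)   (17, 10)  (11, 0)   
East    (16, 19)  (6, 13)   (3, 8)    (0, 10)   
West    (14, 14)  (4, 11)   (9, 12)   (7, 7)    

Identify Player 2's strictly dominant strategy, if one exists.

North

Check whether one of Player 2's strategies beats all alternatives regardless of what the opponent does.
North strictly dominates: vs North: 20 > each of {7, 4, 2}; vs South: 13 > each of {7, 10, 0}; vs East: 19 > each of {13, 8, 10}; vs West: 14 > each of {11, 12, 7}.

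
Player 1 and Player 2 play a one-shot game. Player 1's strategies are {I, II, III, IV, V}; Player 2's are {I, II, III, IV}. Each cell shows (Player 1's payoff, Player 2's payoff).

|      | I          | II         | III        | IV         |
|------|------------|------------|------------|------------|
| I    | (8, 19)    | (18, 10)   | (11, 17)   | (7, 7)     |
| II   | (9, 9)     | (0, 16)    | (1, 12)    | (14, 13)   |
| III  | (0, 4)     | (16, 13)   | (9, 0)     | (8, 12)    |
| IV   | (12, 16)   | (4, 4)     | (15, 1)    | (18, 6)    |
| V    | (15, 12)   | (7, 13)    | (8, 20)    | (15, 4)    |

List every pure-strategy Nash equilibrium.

None

Check mutual best responses: a cell is a NE iff neither player can gain by unilaterally deviating.
Player 1's best responses — vs I: V (payoff 15); vs II: I (payoff 18); vs III: IV (payoff 15); vs IV: IV (payoff 18).
Player 2's best responses — vs I: I (payoff 19); vs II: II (payoff 16); vs III: II (payoff 13); vs IV: I (payoff 16); vs V: III (payoff 20).
No cell has both players best-responding. For instance, Player 1's best reply to I is V, but against V Player 2 prefers III over I.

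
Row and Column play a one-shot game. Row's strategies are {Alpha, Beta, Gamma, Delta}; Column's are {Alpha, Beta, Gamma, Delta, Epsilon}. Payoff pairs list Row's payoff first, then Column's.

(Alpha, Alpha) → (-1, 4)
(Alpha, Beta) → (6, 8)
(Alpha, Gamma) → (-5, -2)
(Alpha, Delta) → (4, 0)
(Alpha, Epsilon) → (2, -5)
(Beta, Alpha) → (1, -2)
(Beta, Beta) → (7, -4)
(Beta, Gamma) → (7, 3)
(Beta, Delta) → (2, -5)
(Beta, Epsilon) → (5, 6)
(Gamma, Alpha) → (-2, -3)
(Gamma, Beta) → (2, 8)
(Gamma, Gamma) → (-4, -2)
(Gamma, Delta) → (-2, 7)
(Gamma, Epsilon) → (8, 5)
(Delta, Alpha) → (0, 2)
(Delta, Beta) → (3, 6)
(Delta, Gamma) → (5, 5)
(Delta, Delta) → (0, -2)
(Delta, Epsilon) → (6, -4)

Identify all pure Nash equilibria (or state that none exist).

Check mutual best responses: a cell is a NE iff neither player can gain by unilaterally deviating.
Row's best responses — vs Alpha: Beta (payoff 1); vs Beta: Beta (payoff 7); vs Gamma: Beta (payoff 7); vs Delta: Alpha (payoff 4); vs Epsilon: Gamma (payoff 8).
Column's best responses — vs Alpha: Beta (payoff 8); vs Beta: Epsilon (payoff 6); vs Gamma: Beta (payoff 8); vs Delta: Beta (payoff 6).
No cell has both players best-responding. For instance, Row's best reply to Beta is Beta, but against Beta Column prefers Epsilon over Beta.

None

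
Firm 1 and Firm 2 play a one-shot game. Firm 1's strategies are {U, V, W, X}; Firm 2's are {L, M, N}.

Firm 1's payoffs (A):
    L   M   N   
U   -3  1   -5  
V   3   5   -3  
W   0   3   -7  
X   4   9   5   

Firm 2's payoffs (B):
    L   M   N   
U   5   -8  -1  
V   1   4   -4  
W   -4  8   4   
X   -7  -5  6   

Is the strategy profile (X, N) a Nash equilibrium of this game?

Yes

Holding Firm 2 at N: Firm 1 gets 5 from X, versus -5 from U, -3 from V, -7 from W. No profitable deviation for Firm 1.
Holding Firm 1 at X: Firm 2 gets 6 from N, versus -7 from L, -5 from M. No profitable deviation for Firm 2 either.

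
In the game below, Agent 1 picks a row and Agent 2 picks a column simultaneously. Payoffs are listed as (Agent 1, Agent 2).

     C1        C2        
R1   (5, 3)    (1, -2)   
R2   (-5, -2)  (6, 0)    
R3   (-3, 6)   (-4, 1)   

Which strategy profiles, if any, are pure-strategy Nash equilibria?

Find each player's best response to every opponent strategy; NE are the intersections.
Agent 1's best responses — vs C1: R1 (payoff 5); vs C2: R2 (payoff 6).
Agent 2's best responses — vs R1: C1 (payoff 3); vs R2: C2 (payoff 0); vs R3: C1 (payoff 6).
Mutual best responses occur at (R1, C1) and (R2, C2); at each, neither player gains by switching.

(R1, C1) and (R2, C2)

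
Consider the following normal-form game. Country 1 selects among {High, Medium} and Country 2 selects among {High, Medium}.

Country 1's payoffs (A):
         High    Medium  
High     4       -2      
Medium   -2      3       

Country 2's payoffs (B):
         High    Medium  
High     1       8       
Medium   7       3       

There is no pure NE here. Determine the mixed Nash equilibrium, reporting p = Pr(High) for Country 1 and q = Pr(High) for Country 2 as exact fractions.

p = 4/11, q = 5/11

Each player's mixing probability is pinned down by making the *other* player indifferent.
Country 2 indifferent between High and Medium: p·1 + (1−p)·7 = p·8 + (1−p)·3 ⟹ 7 + (-6)p = 3 + 5p ⟹ p = 4/11.
Country 1 indifferent between High and Medium: q·4 + (1−q)·(-2) = q·(-2) + (1−q)·3 ⟹ (-2) + 6q = 3 + (-5)q ⟹ q = 5/11.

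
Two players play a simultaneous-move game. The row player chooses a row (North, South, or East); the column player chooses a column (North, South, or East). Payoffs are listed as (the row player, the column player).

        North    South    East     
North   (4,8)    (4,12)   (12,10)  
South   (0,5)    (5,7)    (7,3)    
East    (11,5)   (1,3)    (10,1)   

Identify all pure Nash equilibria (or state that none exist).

Check mutual best responses: a cell is a NE iff neither player can gain by unilaterally deviating.
The row player's best responses — vs North: East (payoff 11); vs South: South (payoff 5); vs East: North (payoff 12).
The column player's best responses — vs North: South (payoff 12); vs South: South (payoff 7); vs East: North (payoff 5).
Mutual best responses occur at (South, South) and (East, North); at each, neither player gains by switching.

(South, South) and (East, North)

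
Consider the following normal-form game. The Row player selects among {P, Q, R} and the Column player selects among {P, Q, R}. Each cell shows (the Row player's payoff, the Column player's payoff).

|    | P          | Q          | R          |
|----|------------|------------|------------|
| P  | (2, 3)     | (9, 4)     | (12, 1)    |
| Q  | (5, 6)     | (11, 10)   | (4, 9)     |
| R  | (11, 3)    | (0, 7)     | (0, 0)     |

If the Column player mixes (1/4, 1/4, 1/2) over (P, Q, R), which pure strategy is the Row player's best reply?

The Row player's best reply maximizes expected payoff against the mix.
P: (1/4)·2 + (1/4)·9 + (1/2)·12 = 35/4
Q: (1/4)·5 + (1/4)·11 + (1/2)·4 = 6
R: (1/4)·11 + (1/4)·0 + (1/2)·0 = 11/4
Highest expected payoff is 35/4, from P.

P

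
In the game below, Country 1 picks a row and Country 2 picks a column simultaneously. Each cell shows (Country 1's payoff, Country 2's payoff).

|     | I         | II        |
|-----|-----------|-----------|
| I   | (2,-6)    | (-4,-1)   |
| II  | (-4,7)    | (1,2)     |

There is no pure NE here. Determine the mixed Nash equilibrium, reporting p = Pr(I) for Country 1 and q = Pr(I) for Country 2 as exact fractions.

p = 1/2, q = 5/11

Each player's mixing probability is pinned down by making the *other* player indifferent.
Country 2 indifferent between I and II: p·(-6) + (1−p)·7 = p·(-1) + (1−p)·2 ⟹ 7 + (-13)p = 2 + (-3)p ⟹ p = 1/2.
Country 1 indifferent between I and II: q·2 + (1−q)·(-4) = q·(-4) + (1−q)·1 ⟹ (-4) + 6q = 1 + (-5)q ⟹ q = 5/11.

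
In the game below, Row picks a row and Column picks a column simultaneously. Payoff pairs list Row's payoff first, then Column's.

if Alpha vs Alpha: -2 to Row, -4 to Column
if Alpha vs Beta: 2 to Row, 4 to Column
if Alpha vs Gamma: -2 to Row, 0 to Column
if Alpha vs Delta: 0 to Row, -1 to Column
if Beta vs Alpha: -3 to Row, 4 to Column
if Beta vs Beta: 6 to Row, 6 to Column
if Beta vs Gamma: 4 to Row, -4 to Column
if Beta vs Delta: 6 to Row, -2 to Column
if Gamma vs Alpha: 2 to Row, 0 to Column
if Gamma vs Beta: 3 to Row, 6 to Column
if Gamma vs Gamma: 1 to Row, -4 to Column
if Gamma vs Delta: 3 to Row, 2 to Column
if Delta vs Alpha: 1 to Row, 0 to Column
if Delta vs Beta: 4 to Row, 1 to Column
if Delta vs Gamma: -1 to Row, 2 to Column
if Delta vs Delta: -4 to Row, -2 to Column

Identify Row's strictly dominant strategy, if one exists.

A strategy is strictly dominant if it gives Row a strictly higher payoff than every other strategy, against every choice by the opponent.
Alpha is not dominant: against Alpha, Gamma gives 2 > -2.
Beta is not dominant: against Alpha, Alpha gives -2 > -3.
Gamma is not dominant: against Beta, Beta gives 6 > 3.
Delta is not dominant: against Alpha, Gamma gives 2 > 1.
No single strategy is best against every opponent action.

No strictly dominant strategy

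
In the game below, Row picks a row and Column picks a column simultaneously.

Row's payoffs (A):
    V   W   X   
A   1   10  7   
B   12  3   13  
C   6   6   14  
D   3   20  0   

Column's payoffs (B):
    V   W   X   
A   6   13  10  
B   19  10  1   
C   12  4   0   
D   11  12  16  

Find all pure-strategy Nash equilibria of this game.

(B, V)

Find each player's best response to every opponent strategy; NE are the intersections.
Row's best responses — vs V: B (payoff 12); vs W: D (payoff 20); vs X: C (payoff 14).
Column's best responses — vs A: W (payoff 13); vs B: V (payoff 19); vs C: V (payoff 12); vs D: X (payoff 16).
The only mutual best response is (B, V); neither player gains by switching there.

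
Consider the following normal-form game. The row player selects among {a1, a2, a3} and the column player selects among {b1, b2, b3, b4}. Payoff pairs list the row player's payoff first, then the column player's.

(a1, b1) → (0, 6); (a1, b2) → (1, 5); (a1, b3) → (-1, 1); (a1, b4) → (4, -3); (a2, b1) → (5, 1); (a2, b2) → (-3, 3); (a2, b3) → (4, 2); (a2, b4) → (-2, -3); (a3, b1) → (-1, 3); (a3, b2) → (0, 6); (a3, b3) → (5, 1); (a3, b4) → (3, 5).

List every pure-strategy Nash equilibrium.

No pure-strategy Nash equilibrium

Check mutual best responses: a cell is a NE iff neither player can gain by unilaterally deviating.
The row player's best responses — vs b1: a2 (payoff 5); vs b2: a1 (payoff 1); vs b3: a3 (payoff 5); vs b4: a1 (payoff 4).
The column player's best responses — vs a1: b1 (payoff 6); vs a2: b2 (payoff 3); vs a3: b2 (payoff 6).
No cell has both players best-responding. For instance, the row player's best reply to b4 is a1, but against a1 the column player prefers b1 over b4.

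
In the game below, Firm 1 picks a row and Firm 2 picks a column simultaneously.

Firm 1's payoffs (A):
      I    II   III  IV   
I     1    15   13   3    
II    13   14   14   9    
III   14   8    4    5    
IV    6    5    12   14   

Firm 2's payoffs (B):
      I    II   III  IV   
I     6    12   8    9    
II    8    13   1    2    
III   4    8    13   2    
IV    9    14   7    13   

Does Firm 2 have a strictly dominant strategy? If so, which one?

A strategy is strictly dominant if it gives Firm 2 a strictly higher payoff than every other strategy, against every choice by the opponent.
I is not dominant: against I, II gives 12 > 6.
II is not dominant: against III, III gives 13 > 8.
III is not dominant: against I, II gives 12 > 8.
IV is not dominant: against I, II gives 12 > 9.
No single strategy is best against every opponent action.

None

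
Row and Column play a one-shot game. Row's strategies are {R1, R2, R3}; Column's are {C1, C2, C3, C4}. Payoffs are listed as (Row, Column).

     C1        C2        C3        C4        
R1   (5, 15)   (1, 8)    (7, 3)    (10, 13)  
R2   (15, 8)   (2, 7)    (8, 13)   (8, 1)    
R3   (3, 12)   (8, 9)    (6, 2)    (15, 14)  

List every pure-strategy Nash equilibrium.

(R2, C3) and (R3, C4)

Find each player's best response to every opponent strategy; NE are the intersections.
Row's best responses — vs C1: R2 (payoff 15); vs C2: R3 (payoff 8); vs C3: R2 (payoff 8); vs C4: R3 (payoff 15).
Column's best responses — vs R1: C1 (payoff 15); vs R2: C3 (payoff 13); vs R3: C4 (payoff 14).
Mutual best responses occur at (R2, C3) and (R3, C4); at each, neither player gains by switching.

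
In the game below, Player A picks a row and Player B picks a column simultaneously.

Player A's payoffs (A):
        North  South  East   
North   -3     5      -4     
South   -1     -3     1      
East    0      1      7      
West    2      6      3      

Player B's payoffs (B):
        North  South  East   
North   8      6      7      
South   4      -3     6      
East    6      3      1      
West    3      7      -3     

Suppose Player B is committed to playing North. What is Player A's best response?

With Player B fixed at North, Player A's payoffs are: North → -3, South → -1, East → 0, West → 2.
The maximum is 2, achieved by West.

West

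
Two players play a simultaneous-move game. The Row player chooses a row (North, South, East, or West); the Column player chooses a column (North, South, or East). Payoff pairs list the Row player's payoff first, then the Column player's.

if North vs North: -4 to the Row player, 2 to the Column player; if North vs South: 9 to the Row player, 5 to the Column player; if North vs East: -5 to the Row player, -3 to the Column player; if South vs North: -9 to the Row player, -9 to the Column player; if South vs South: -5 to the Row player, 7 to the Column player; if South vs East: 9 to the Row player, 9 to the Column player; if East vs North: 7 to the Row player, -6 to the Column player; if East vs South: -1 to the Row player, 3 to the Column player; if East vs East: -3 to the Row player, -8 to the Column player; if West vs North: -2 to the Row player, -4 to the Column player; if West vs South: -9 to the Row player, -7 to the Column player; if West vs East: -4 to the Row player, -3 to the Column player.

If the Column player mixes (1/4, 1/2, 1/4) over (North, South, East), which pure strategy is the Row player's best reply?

The Row player's best reply maximizes expected payoff against the mix.
North: (1/4)·(-4) + (1/2)·9 + (1/4)·(-5) = 9/4
South: (1/4)·(-9) + (1/2)·(-5) + (1/4)·9 = -5/2
East: (1/4)·7 + (1/2)·(-1) + (1/4)·(-3) = 1/2
West: (1/4)·(-2) + (1/2)·(-9) + (1/4)·(-4) = -6
Highest expected payoff is 9/4, from North.

North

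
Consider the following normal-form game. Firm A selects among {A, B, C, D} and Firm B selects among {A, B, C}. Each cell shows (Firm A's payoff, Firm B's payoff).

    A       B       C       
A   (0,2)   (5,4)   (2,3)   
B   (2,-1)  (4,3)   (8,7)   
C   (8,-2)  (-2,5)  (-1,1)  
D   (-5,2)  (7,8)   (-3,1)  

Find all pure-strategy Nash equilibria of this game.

(B, C) and (D, B)

Find each player's best response to every opponent strategy; NE are the intersections.
Firm A's best responses — vs A: C (payoff 8); vs B: D (payoff 7); vs C: B (payoff 8).
Firm B's best responses — vs A: B (payoff 4); vs B: C (payoff 7); vs C: B (payoff 5); vs D: B (payoff 8).
Mutual best responses occur at (B, C) and (D, B); at each, neither player gains by switching.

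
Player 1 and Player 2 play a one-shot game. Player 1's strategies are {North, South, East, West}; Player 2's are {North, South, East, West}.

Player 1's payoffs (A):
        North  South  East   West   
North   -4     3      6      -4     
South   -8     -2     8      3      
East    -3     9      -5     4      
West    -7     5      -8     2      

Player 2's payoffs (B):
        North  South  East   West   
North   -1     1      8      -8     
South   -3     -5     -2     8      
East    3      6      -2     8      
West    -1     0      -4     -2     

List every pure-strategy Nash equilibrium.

Check mutual best responses: a cell is a NE iff neither player can gain by unilaterally deviating.
Player 1's best responses — vs North: East (payoff -3); vs South: East (payoff 9); vs East: South (payoff 8); vs West: East (payoff 4).
Player 2's best responses — vs North: East (payoff 8); vs South: West (payoff 8); vs East: West (payoff 8); vs West: South (payoff 0).
The only mutual best response is (East, West); neither player gains by switching there.

(East, West)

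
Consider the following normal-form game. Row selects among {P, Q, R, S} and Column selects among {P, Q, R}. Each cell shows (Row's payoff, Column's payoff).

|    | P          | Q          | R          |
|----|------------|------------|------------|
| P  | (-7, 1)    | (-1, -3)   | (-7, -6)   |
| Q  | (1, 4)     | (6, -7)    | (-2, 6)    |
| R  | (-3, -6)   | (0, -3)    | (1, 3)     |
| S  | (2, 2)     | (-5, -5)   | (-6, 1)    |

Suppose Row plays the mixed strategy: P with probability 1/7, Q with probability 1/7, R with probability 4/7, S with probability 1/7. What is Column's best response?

Compute Column's expected payoff from each pure strategy against the given mix.
P: (1/7)·1 + (1/7)·4 + (4/7)·(-6) + (1/7)·2 = -17/7
Q: (1/7)·(-3) + (1/7)·(-7) + (4/7)·(-3) + (1/7)·(-5) = -27/7
R: (1/7)·(-6) + (1/7)·6 + (4/7)·3 + (1/7)·1 = 13/7
Highest expected payoff is 13/7, from R.

R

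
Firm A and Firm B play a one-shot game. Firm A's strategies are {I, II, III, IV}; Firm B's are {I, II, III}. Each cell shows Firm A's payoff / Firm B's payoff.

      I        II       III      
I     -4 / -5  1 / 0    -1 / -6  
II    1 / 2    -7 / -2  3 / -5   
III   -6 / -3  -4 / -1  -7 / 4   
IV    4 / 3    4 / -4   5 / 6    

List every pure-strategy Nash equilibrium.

(IV, III)

Find each player's best response to every opponent strategy; NE are the intersections.
Firm A's best responses — vs I: IV (payoff 4); vs II: IV (payoff 4); vs III: IV (payoff 5).
Firm B's best responses — vs I: II (payoff 0); vs II: I (payoff 2); vs III: III (payoff 4); vs IV: III (payoff 6).
The only mutual best response is (IV, III); neither player gains by switching there.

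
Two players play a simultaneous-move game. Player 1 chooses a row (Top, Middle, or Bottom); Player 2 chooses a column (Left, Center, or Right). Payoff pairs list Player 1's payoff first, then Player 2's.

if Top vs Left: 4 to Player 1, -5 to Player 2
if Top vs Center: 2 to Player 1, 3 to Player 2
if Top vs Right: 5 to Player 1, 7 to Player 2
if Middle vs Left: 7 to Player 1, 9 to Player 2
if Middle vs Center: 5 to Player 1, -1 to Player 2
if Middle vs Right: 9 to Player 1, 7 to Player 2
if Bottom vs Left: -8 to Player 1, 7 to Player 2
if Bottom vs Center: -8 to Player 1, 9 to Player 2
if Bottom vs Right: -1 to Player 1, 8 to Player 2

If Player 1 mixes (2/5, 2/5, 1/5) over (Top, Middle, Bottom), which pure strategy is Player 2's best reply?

Right

Player 2's best reply maximizes expected payoff against the mix.
Left: (2/5)·(-5) + (2/5)·9 + (1/5)·7 = 3
Center: (2/5)·3 + (2/5)·(-1) + (1/5)·9 = 13/5
Right: (2/5)·7 + (2/5)·7 + (1/5)·8 = 36/5
Highest expected payoff is 36/5, from Right.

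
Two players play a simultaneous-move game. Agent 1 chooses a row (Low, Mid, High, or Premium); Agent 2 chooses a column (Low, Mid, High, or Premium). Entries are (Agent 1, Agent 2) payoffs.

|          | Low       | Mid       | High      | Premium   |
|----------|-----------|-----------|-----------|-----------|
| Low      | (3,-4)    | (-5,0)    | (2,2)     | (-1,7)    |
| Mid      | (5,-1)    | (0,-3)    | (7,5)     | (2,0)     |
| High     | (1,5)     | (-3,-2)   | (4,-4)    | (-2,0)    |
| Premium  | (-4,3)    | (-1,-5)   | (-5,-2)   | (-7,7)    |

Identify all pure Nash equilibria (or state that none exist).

(Mid, High)

A profile is a Nash equilibrium when each player is best-responding to the other.
Agent 1's best responses — vs Low: Mid (payoff 5); vs Mid: Mid (payoff 0); vs High: Mid (payoff 7); vs Premium: Mid (payoff 2).
Agent 2's best responses — vs Low: Premium (payoff 7); vs Mid: High (payoff 5); vs High: Low (payoff 5); vs Premium: Premium (payoff 7).
The only mutual best response is (Mid, High); neither player gains by switching there.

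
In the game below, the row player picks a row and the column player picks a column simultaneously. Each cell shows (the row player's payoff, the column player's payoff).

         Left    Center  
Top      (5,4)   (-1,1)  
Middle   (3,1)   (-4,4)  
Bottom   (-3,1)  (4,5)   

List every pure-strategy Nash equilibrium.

Check mutual best responses: a cell is a NE iff neither player can gain by unilaterally deviating.
The row player's best responses — vs Left: Top (payoff 5); vs Center: Bottom (payoff 4).
The column player's best responses — vs Top: Left (payoff 4); vs Middle: Center (payoff 4); vs Bottom: Center (payoff 5).
Mutual best responses occur at (Top, Left) and (Bottom, Center); at each, neither player gains by switching.

(Top, Left) and (Bottom, Center)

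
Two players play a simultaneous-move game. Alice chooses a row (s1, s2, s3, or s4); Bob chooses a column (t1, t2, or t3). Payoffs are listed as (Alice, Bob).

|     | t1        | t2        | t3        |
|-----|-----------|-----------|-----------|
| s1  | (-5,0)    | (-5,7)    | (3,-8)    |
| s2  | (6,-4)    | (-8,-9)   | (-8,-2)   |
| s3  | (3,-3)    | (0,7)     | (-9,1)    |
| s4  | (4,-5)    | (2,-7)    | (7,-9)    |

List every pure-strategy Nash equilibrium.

Find each player's best response to every opponent strategy; NE are the intersections.
Alice's best responses — vs t1: s2 (payoff 6); vs t2: s4 (payoff 2); vs t3: s4 (payoff 7).
Bob's best responses — vs s1: t2 (payoff 7); vs s2: t3 (payoff -2); vs s3: t2 (payoff 7); vs s4: t1 (payoff -5).
No cell has both players best-responding. For instance, Alice's best reply to t3 is s4, but against s4 Bob prefers t1 over t3.

None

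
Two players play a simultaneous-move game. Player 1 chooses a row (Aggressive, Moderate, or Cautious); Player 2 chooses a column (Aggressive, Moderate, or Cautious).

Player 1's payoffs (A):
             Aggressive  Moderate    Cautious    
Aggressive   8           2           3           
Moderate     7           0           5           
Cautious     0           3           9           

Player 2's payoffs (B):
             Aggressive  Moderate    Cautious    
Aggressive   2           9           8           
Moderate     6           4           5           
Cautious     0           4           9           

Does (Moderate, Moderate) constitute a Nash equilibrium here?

No

Holding Player 2 at Moderate: Player 1 gets 0 from Moderate but could get 3 by switching to Cautious. Player 1 has a profitable deviation.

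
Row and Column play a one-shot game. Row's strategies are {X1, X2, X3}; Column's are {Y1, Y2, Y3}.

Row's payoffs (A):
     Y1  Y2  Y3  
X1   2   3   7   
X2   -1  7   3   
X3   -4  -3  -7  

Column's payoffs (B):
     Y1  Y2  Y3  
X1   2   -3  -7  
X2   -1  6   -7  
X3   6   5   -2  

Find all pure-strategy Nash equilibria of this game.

(X1, Y1) and (X2, Y2)

Find each player's best response to every opponent strategy; NE are the intersections.
Row's best responses — vs Y1: X1 (payoff 2); vs Y2: X2 (payoff 7); vs Y3: X1 (payoff 7).
Column's best responses — vs X1: Y1 (payoff 2); vs X2: Y2 (payoff 6); vs X3: Y1 (payoff 6).
Mutual best responses occur at (X1, Y1) and (X2, Y2); at each, neither player gains by switching.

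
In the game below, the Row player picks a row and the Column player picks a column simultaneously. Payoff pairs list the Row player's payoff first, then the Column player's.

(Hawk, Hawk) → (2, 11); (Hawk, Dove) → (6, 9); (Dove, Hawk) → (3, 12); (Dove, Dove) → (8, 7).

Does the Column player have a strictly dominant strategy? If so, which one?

Check whether one of the Column player's strategies beats all alternatives regardless of what the opponent does.
Hawk strictly dominates: vs Hawk: 11 > 9; vs Dove: 12 > 7.

Hawk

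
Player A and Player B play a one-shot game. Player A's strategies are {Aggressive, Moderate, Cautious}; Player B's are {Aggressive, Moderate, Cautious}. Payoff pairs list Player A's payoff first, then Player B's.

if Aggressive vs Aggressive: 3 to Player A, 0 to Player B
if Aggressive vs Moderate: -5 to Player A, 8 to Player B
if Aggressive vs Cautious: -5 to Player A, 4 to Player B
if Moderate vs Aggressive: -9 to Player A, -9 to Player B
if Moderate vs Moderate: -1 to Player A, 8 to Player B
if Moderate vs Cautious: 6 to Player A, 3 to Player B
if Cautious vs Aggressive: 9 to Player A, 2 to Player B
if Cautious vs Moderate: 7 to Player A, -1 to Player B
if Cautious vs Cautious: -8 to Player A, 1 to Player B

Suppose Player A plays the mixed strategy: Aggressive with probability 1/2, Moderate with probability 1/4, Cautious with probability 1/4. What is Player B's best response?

Player B's best reply maximizes expected payoff against the mix.
Aggressive: (1/2)·0 + (1/4)·(-9) + (1/4)·2 = -7/4
Moderate: (1/2)·8 + (1/4)·8 + (1/4)·(-1) = 23/4
Cautious: (1/2)·4 + (1/4)·3 + (1/4)·1 = 3
Highest expected payoff is 23/4, from Moderate.

Moderate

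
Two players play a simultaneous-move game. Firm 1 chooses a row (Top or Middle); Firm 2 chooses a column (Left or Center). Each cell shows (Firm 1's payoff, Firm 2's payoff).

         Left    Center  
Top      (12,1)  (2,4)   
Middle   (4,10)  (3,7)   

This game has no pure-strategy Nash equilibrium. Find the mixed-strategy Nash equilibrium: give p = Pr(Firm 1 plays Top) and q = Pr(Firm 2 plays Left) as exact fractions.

Each player's mixing probability is pinned down by making the *other* player indifferent.
Firm 2 indifferent between Left and Center: p·1 + (1−p)·10 = p·4 + (1−p)·7 ⟹ 10 + (-9)p = 7 + (-3)p ⟹ p = 1/2.
Firm 1 indifferent between Top and Middle: q·12 + (1−q)·2 = q·4 + (1−q)·3 ⟹ 2 + 10q = 3 + 1q ⟹ q = 1/9.

p = 1/2, q = 1/9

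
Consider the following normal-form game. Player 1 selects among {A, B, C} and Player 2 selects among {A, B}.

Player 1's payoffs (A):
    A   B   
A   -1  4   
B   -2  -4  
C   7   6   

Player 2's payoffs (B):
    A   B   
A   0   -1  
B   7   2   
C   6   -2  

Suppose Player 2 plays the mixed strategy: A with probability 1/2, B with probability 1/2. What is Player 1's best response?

Player 1's best reply maximizes expected payoff against the mix.
A: (1/2)·(-1) + (1/2)·4 = 3/2
B: (1/2)·(-2) + (1/2)·(-4) = -3
C: (1/2)·7 + (1/2)·6 = 13/2
Highest expected payoff is 13/2, from C.

C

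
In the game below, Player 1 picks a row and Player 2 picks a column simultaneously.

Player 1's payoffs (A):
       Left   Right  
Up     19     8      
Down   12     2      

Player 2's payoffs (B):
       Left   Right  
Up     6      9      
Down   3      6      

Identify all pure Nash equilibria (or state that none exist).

(Up, Right)

Check mutual best responses: a cell is a NE iff neither player can gain by unilaterally deviating.
Player 1's best responses — vs Left: Up (payoff 19); vs Right: Up (payoff 8).
Player 2's best responses — vs Up: Right (payoff 9); vs Down: Right (payoff 6).
The only mutual best response is (Up, Right); neither player gains by switching there.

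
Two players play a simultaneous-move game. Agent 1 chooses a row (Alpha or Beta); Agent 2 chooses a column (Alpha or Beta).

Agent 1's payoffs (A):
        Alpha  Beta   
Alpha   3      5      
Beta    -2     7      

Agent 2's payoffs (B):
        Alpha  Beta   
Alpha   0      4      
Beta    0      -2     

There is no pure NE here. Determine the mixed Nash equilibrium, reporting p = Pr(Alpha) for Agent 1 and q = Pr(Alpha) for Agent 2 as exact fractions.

Each player's mixing probability is pinned down by making the *other* player indifferent.
Agent 2 indifferent between Alpha and Beta: p·0 + (1−p)·0 = p·4 + (1−p)·(-2) ⟹ 0 + 0p = (-2) + 6p ⟹ p = 1/3.
Agent 1 indifferent between Alpha and Beta: q·3 + (1−q)·5 = q·(-2) + (1−q)·7 ⟹ 5 + (-2)q = 7 + (-9)q ⟹ q = 2/7.

p = 1/3, q = 2/7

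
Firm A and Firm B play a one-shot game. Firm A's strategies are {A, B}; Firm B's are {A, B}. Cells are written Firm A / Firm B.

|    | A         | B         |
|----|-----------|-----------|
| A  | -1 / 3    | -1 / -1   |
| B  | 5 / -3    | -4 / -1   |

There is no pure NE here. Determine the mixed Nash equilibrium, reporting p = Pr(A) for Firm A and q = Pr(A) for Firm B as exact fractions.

Each player's mixing probability is pinned down by making the *other* player indifferent.
Firm B indifferent between A and B: p·3 + (1−p)·(-3) = p·(-1) + (1−p)·(-1) ⟹ (-3) + 6p = (-1) + 0p ⟹ p = 1/3.
Firm A indifferent between A and B: q·(-1) + (1−q)·(-1) = q·5 + (1−q)·(-4) ⟹ (-1) + 0q = (-4) + 9q ⟹ q = 1/3.

p = 1/3, q = 1/3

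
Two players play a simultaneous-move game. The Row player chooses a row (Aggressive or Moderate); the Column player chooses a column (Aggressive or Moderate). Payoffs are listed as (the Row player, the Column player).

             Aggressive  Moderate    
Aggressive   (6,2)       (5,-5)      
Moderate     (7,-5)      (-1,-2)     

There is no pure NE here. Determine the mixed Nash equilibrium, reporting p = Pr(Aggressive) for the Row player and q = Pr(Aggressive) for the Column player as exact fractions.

In a mixed NE each player is indifferent between their pure strategies, so the opponent's mix sets the indifference.
The Column player indifferent between Aggressive and Moderate: p·2 + (1−p)·(-5) = p·(-5) + (1−p)·(-2) ⟹ (-5) + 7p = (-2) + (-3)p ⟹ p = 3/10.
The Row player indifferent between Aggressive and Moderate: q·6 + (1−q)·5 = q·7 + (1−q)·(-1) ⟹ 5 + 1q = (-1) + 8q ⟹ q = 6/7.

p = 3/10, q = 6/7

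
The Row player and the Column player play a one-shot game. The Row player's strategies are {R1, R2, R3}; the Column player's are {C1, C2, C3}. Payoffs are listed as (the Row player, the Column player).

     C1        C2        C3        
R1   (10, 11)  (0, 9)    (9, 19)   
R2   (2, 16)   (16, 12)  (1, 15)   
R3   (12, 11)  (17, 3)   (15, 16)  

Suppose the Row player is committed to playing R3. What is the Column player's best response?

C3

With the Row player fixed at R3, the Column player's payoffs are: C1 → 11, C2 → 3, C3 → 16.
The maximum is 16, achieved by C3.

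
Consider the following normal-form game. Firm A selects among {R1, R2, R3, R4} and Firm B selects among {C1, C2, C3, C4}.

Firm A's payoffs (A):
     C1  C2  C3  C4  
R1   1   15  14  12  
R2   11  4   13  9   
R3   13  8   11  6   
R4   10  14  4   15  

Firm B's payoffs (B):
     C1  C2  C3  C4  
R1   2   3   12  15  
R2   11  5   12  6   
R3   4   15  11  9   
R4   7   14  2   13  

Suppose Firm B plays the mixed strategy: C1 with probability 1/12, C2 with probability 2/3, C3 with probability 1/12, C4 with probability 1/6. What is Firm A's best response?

Compute Firm A's expected payoff from each pure strategy against the given mix.
R1: (1/12)·1 + (2/3)·15 + (1/12)·14 + (1/6)·12 = 53/4
R2: (1/12)·11 + (2/3)·4 + (1/12)·13 + (1/6)·9 = 37/6
R3: (1/12)·13 + (2/3)·8 + (1/12)·11 + (1/6)·6 = 25/3
R4: (1/12)·10 + (2/3)·14 + (1/12)·4 + (1/6)·15 = 13
Highest expected payoff is 53/4, from R1.

R1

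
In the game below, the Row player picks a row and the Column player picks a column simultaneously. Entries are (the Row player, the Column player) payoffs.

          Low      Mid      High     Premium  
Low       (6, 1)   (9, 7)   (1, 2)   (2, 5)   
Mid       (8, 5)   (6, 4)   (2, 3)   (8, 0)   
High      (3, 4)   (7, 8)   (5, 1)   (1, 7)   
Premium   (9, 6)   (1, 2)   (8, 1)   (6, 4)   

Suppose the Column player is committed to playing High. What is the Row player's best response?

Premium

With the Column player fixed at High, the Row player's payoffs are: Low → 1, Mid → 2, High → 5, Premium → 8.
The maximum is 8, achieved by Premium.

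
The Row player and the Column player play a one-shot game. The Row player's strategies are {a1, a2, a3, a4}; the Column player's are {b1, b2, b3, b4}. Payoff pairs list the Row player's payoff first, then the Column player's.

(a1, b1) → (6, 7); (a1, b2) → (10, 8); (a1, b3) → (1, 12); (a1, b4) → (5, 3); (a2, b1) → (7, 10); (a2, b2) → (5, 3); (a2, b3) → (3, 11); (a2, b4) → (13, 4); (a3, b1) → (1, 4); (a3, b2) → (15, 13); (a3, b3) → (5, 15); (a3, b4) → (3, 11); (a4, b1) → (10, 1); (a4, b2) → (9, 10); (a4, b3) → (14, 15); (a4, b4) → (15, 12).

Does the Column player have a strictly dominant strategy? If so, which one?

b3

Check whether one of the Column player's strategies beats all alternatives regardless of what the opponent does.
b3 strictly dominates: vs a1: 12 > each of {7, 8, 3}; vs a2: 11 > each of {10, 3, 4}; vs a3: 15 > each of {4, 13, 11}; vs a4: 15 > each of {1, 10, 12}.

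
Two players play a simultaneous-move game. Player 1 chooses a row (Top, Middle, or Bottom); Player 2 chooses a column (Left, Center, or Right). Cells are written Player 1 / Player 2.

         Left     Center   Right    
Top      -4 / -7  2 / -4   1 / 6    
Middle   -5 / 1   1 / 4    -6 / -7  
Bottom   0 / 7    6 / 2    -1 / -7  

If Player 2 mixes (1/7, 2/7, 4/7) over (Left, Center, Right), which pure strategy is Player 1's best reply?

Player 1's best reply maximizes expected payoff against the mix.
Top: (1/7)·(-4) + (2/7)·2 + (4/7)·1 = 4/7
Middle: (1/7)·(-5) + (2/7)·1 + (4/7)·(-6) = -27/7
Bottom: (1/7)·0 + (2/7)·6 + (4/7)·(-1) = 8/7
Highest expected payoff is 8/7, from Bottom.

Bottom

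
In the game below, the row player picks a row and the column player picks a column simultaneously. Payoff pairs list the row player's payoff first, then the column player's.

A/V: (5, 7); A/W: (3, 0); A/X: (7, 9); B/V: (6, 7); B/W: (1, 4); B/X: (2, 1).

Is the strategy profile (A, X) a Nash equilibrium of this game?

Yes

Holding the column player at X: the row player gets 7 from A, versus 2 from B. No profitable deviation for the row player.
Holding the row player at A: the column player gets 9 from X, versus 7 from V, 0 from W. No profitable deviation for the column player either.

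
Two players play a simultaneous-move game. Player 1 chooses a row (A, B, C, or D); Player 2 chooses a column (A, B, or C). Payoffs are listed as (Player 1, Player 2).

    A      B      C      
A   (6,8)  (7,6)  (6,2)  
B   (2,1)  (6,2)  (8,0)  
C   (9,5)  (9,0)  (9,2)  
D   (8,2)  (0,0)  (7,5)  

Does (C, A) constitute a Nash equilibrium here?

Holding Player 2 at A: Player 1 gets 9 from C, versus 6 from A, 2 from B, 8 from D. No profitable deviation for Player 1.
Holding Player 1 at C: Player 2 gets 5 from A, versus 0 from B, 2 from C. No profitable deviation for Player 2 either.

Yes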